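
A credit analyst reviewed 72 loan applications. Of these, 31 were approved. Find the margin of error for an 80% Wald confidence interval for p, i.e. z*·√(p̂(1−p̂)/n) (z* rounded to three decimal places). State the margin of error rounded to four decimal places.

ME = 0.0748

Sample proportion p̂ = 31/72 = 0.43056.
SE = √(p̂(1−p̂)/n) = √(0.245177/72) = 0.058354.
For 80% confidence, z* = 1.282.
ME = 1.282·0.058354 = 0.0748.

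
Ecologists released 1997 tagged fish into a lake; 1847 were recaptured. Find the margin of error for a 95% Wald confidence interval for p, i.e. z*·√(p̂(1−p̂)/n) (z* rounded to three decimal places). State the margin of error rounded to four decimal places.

With x = 1847 successes in n = 1997, p̂ = 0.92489.
Standard error of p̂: √(0.069471/1997) = √0.000034788 = 0.005898.
The 95% critical value is z* = 1.960.
So ME = 0.0116.

ME = 0.0116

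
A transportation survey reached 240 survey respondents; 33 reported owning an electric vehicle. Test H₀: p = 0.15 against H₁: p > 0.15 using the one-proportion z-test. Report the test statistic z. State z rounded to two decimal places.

z = -0.54

Sample proportion p̂ = 33/240 = 0.13750.
Under H₀, SE = √(p₀(1−p₀)/n) = √(0.15·0.85/240) = √0.000531250 = 0.023049.
z = (0.13750 − 0.15)/0.023049 = -0.01250/0.023049 = -0.54.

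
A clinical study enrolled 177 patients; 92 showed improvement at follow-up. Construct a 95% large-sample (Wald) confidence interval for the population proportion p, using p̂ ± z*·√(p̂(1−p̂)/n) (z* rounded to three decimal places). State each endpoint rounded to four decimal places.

Sample proportion p̂ = 92/177 = 0.51977.
Standard error of p̂: √(0.249609/177) = √0.001410220 = 0.037553.
For 95% confidence, z* = 1.960.
Margin = 1.960·0.037553 = 0.07360.
CI: 0.51977 ± 0.07360 = (0.4462, 0.5934).

(0.4462, 0.5934)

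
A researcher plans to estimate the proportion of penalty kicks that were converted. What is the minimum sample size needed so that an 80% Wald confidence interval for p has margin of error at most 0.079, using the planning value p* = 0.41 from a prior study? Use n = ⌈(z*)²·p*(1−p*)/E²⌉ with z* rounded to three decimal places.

n = 64

For 80% confidence, z* = 1.282.
p*(1−p*) = 0.41·0.59 = 0.2419.
Required n before rounding: 1.643524 × 0.2419 / 0.079² = 63.703.
Rounding up, n = 64.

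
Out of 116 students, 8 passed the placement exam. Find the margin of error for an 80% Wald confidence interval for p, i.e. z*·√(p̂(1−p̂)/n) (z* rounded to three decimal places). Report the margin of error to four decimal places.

Sample proportion p̂ = 8/116 = 0.06897.
Standard error of p̂: √(0.064209/116) = √0.000553528 = 0.023527.
For 80% confidence, z* = 1.282.
Margin of error = z*·SE = 1.282 × 0.023527 = 0.0302.

ME = 0.0302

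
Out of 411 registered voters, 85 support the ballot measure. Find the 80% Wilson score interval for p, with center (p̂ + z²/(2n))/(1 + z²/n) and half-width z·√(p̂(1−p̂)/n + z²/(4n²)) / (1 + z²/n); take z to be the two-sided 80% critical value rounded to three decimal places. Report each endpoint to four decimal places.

(0.1824, 0.2336)

p̂ = 85/411 = 0.20681; z = 1.282, so z² = 1.643524.
1 + z²/n = 1.003999.
Center = (0.20681 + 0.001999)/1.003999 = 0.20798.
Radicand: p̂(1−p̂)/n + z²/(4n²) = 0.000399127 + 0.000002432 = 0.000401559.
Half-width = 1.282·√0.000401559/1.003999 = 0.02559.
Interval: 0.20798 ± 0.02559 → (0.1824, 0.2336).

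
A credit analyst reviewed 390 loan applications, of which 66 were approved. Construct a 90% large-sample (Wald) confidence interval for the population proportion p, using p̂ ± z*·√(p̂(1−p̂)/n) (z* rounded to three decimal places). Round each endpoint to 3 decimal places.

The sample proportion is 66/390 = 0.16923.
SE(p̂) = √(0.16923·0.83077/390) = 0.018987.
For 90% confidence, z* = 1.645.
Margin of error: 1.645 × 0.018987 = 0.03123.
Interval: 0.16923 ± 0.03123 → (0.138, 0.200).

(0.138, 0.200)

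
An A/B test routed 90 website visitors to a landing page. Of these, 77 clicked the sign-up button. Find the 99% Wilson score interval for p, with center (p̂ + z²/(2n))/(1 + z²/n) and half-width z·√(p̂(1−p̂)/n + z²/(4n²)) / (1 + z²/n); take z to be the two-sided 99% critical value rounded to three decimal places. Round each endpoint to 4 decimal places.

p̂ = 77/90 = 0.85556; z = 2.576, so z² = 6.635776.
1 + z²/n = 1.073731.
Center = (0.85556 + 0.036865)/1.073731 = 0.83114.
Radicand: p̂(1−p̂)/n + z²/(4n²) = 0.001373114 + 0.000204808 = 0.001577922.
Half-width = 2.576·√0.001577922/1.073731 = 0.09530.
Interval: 0.83114 ± 0.09530 → (0.7358, 0.9264).

(0.7358, 0.9264)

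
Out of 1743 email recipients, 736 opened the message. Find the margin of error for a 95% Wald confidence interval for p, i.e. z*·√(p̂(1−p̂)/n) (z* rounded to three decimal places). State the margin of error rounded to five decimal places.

ME = 0.02319

The sample proportion is 736/1743 = 0.42226.
Standard error of p̂: √(0.243957/1743) = √0.000139964 = 0.011831.
z* = 1.960 at the 95% level.
ME = 1.960·0.011831 = 0.02319.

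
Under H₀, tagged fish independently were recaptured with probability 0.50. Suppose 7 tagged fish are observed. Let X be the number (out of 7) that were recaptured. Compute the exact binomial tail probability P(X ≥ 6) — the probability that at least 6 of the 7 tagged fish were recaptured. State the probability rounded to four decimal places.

P = 0.0625

X is binomial with n = 7 and p = 0.50.
P(X ≥ 6) = C(7,6)·0.50^6·0.50^1 + C(7,7)·0.50^7·0.50^0.
= 0.054688 + 0.007812 = 0.0625.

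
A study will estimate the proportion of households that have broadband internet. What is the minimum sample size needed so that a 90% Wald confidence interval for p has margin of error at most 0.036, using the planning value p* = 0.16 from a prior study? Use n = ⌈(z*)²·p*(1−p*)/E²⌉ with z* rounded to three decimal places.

z* = 1.645 at the 90% level.
p*(1−p*) = 0.1344.
(z*)²·p*(1−p*)/E² = 2.706025·0.1344/0.001296 = 280.625.
Rounding up, n = 281.

n = 281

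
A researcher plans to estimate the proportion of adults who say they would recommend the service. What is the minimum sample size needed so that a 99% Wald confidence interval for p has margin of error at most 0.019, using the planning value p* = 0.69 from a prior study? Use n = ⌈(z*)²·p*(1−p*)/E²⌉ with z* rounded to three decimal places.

The 99% critical value is z* = 2.576.
p*(1−p*) = 0.69·0.31 = 0.2139.
(z*)²·p*(1−p*)/E² = 6.635776·0.2139/0.000361 = 3931.835.
Rounding up, n = 3932.

n = 3932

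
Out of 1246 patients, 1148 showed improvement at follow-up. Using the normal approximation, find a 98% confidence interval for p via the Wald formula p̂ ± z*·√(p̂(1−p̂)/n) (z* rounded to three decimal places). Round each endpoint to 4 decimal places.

The sample proportion is 1148/1246 = 0.92135.
SE(p̂) = √(0.92135·0.07865/1246) = 0.007626.
For 98% confidence, z* = 2.326.
Margin of error: 2.326 × 0.007626 = 0.01774.
CI: 0.92135 ± 0.01774 = (0.9036, 0.9391).

(0.9036, 0.9391)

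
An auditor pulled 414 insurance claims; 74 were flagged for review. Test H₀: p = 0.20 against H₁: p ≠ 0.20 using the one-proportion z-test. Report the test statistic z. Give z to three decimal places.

Sample proportion p̂ = 74/414 = 0.17874.
SE₀ = √(0.20·0.80/414) = 0.019659.
z = (0.17874 − 0.20)/0.019659 = -0.02126/0.019659 = -1.081.

z = -1.081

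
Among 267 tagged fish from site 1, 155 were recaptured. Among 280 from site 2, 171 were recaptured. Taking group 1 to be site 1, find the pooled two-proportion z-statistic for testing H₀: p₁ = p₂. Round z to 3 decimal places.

z = -0.719

Sample proportions: p̂₁ = 155/267 = 0.58052 and p̂₂ = 171/280 = 0.61071.
Pooling: p̂ = 326/547 = 0.59598.
SE = √[p̂(1−p̂)(1/n₁+1/n₂)] = √[0.59598·0.40402·(1/267+1/280)] ≈ 0.041974.
z = -0.03019/0.041974 = -0.719.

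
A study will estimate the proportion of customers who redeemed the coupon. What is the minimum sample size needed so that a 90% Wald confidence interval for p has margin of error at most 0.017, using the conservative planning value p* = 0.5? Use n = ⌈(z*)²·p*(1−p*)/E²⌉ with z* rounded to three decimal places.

n = 2341

The 90% critical value is z* = 1.645.
p*(1−p*) = 0.50·0.50 = 0.2500.
(z*)²·p*(1−p*)/E² = 2.706025·0.2500/0.000289 = 2340.852.
Rounding up, n = 2341.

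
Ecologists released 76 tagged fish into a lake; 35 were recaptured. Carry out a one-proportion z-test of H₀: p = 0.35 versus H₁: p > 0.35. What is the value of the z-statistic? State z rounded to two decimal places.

z = 2.02

Sample proportion p̂ = 35/76 = 0.46053.
SE₀ = √(0.35·0.65/76) = 0.054712.
z = (p̂ − p₀)/SE = (0.46053 − 0.35)/0.054712 = 2.02.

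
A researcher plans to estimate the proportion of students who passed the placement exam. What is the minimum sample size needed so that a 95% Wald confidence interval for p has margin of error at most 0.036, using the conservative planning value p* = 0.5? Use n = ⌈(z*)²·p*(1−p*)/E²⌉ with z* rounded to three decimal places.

z* = 1.960 at the 95% level.
p*(1−p*) = 0.50·0.50 = 0.2500.
(z*)²·p*(1−p*)/E² = 3.841600·0.2500/0.001296 = 741.049.
Rounding up, n = 742.

n = 742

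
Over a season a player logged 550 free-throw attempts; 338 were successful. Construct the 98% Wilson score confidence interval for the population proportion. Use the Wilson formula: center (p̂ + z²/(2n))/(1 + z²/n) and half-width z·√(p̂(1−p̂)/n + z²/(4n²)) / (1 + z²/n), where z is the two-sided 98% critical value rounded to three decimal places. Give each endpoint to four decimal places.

(0.5654, 0.6615)

p̂ = 338/550 = 0.61455; z = 2.326, so z² = 5.410276.
Denominator 1 + z²/n = 1 + 5.410276/550 = 1.009837.
Adjusted center: (0.61455 + z²/(2n))/1.009837 = 0.61343.
Radicand: p̂(1−p̂)/n + z²/(4n²) = 0.000430690 + 0.000004471 = 0.000435161.
Half-width = 2.326·√0.000435161/1.009837 = 0.04805.
So the interval runs from 0.5654 to 0.6615.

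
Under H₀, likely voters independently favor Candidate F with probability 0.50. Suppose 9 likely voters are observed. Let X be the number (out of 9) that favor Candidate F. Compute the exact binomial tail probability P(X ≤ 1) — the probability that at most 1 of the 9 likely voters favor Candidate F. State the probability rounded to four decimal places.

P = 0.0195

X ~ Binomial(n=9, p=0.50).
P(X ≤ 1) = C(9,0)·0.50^0·0.50^9 + C(9,1)·0.50^1·0.50^8.
= 0.001953 + 0.017578 = 0.0195.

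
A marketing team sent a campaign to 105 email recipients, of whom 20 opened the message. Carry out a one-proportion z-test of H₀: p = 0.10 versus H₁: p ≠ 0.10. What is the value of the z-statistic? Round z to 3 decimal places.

With x = 20 successes in n = 105, p̂ = 0.19048.
SE₀ = √(0.10·0.90/105) = 0.029277.
z = (p̂ − p₀)/SE = (0.19048 − 0.10)/0.029277 = 3.090.

z = 3.090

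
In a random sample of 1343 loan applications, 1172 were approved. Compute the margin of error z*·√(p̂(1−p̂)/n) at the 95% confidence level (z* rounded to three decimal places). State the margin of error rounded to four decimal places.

ME = 0.0178

With x = 1172 successes in n = 1343, p̂ = 0.87267.
SE = √(p̂(1−p̂)/n) = √(0.111115/1343) = 0.009096.
z* = 1.960 at the 95% level.
So ME = 0.0178.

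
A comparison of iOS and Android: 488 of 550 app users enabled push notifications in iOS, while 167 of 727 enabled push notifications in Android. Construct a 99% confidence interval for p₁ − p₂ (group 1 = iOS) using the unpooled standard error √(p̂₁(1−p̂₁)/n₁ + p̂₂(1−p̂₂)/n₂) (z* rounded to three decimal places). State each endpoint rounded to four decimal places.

(0.6044, 0.7107)

p̂₁ = 0.88727, p̂₂ = 0.22971, so the observed difference is 0.65756.
Unpooled SE = √(p̂₁(1−p̂₁)/n₁ + p̂₂(1−p̂₂)/n₂) = √(0.000181854 + 0.000243389) = 0.020621.
For 99% confidence, z* = 2.576. Margin of error = 0.05312.
Interval: 0.65756 ± 0.05312 → (0.6044, 0.7107).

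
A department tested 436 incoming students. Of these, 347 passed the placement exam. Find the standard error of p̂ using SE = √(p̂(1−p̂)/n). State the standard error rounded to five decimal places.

Sample proportion p̂ = 347/436 = 0.79587.
p̂(1−p̂) = 0.79587·0.20413 = 0.162461.
Dividing by n and taking the root: √0.000372617 = 0.01930.

SE = 0.01930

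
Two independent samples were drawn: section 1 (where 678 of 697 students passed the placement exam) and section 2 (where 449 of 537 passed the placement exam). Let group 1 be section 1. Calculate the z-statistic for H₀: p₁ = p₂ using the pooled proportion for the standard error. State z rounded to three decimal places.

z = 8.455

p̂₁ = 678/697 = 0.97274, p̂₂ = 449/537 = 0.83613.
Pooled p̂ = (678+449)/(697+537) = 1127/1234 = 0.91329.
Pooled SE = √[0.0791913·0.00329692] ≈ 0.016158.
z = (p̂₁ − p̂₂)/SE = (0.97274 − 0.83613)/0.016158 = 0.13661/0.016158 = 8.455.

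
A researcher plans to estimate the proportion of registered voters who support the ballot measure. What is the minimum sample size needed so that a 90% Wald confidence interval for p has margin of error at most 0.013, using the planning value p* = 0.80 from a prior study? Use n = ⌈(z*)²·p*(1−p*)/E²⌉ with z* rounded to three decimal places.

The 90% critical value is z* = 1.645.
p*(1−p*) = 0.1600.
Required n before rounding: 2.706025 × 0.1600 / 0.013² = 2561.917.
⌈2561.917⌉ = 2562.

n = 2562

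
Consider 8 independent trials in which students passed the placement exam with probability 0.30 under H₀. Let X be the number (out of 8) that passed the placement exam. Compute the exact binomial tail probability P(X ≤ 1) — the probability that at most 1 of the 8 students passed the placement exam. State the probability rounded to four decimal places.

X is binomial with n = 8 and p = 0.30.
P(X ≤ 1) = C(8,0)·0.30^0·0.70^8 + C(8,1)·0.30^1·0.70^7.
= 0.057648 + 0.197650 = 0.2553.

P = 0.2553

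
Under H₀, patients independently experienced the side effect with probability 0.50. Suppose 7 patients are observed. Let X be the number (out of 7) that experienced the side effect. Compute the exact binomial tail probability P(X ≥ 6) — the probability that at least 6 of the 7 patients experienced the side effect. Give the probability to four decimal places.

X is binomial with n = 7 and p = 0.50.
P(X ≥ 6) = C(7,6)·0.50^6·0.50^1 + C(7,7)·0.50^7·0.50^0.
= 0.054688 + 0.007812 = 0.0625.

P = 0.0625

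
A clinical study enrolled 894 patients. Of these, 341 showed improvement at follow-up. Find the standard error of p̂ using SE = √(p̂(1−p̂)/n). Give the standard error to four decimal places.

Sample proportion p̂ = 341/894 = 0.38143.
p̂(1−p̂) = 0.235941.
SE = √(0.235941/894) = √0.000263916 = 0.0162.

SE = 0.0162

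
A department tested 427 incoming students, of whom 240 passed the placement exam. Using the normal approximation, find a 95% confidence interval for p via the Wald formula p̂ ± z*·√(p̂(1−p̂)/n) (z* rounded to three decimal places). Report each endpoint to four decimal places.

(0.5150, 0.6091)

p̂ = 240/427 = 0.56206.
SE = √(p̂(1−p̂)/n) = √(0.246148/427) = 0.024010.
z* = 1.960 at the 95% level.
Margin of error: 1.960 × 0.024010 = 0.04706.
Interval: 0.56206 ± 0.04706 → (0.5150, 0.6091).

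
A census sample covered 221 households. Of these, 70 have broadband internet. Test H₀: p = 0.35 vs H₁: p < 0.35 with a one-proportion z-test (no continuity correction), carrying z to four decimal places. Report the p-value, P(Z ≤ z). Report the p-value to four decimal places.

Sample proportion p̂ = 70/221 = 0.31674.
Null standard error: √(0.35·0.65/221) = √0.001029412 = 0.032084.
z = (p̂ − p₀)/SE = (70/221 − 0.35)/0.032084 ≈ -1.0366.
From the standard normal, P(Z ≤ z) = 0.1500.

p-value = 0.1500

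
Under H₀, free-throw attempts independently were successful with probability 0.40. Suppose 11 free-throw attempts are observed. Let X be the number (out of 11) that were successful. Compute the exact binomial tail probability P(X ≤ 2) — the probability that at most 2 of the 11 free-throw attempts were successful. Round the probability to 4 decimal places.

P = 0.1189

X ~ Binomial(n=11, p=0.40).
P(X ≤ 2) = C(11,0)·0.40^0·0.60^11 + C(11,1)·0.40^1·0.60^10 + C(11,2)·0.40^2·0.60^9.
= 0.003628 + 0.026605 + 0.088684 = 0.1189.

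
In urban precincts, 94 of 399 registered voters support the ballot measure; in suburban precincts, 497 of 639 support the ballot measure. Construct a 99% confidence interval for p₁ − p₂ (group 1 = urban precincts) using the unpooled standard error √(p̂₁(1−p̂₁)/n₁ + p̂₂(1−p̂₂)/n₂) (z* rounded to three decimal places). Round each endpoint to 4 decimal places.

p̂₁ = 94/399 = 0.23559, p̂₂ = 497/639 = 0.77778; p̂₁ − p̂₂ = -0.54219.
Unpooled SE = √(p̂₁(1−p̂₁)/n₁ + p̂₂(1−p̂₂)/n₂) = √(0.000451345 + 0.000270484) = 0.026867.
For 99% confidence, z* = 2.576. Margin of error = 0.06921.
So the interval runs from -0.6114 to -0.4730.

(-0.6114, -0.4730)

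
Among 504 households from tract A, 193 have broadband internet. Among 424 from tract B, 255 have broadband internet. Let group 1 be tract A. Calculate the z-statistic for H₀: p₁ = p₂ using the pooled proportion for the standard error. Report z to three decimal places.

z = -6.635

Sample proportions: p̂₁ = 193/504 = 0.38294 and p̂₂ = 255/424 = 0.60142.
Pooling: p̂ = 448/928 = 0.48276.
SE = √[p̂(1−p̂)(1/n₁+1/n₂)] = √[0.48276·0.51724·(1/504+1/424)] ≈ 0.032930.
z = (p̂₁ − p̂₂)/SE = (0.38294 − 0.60142)/0.032930 = -0.21848/0.032930 = -6.635.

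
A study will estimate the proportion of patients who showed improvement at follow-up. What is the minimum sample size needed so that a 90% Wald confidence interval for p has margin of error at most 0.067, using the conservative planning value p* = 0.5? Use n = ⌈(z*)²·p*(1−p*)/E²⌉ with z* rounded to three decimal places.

For 90% confidence, z* = 1.645.
p*(1−p*) = 0.2500.
Required n before rounding: 2.706025 × 0.2500 / 0.067² = 150.703.
Rounding up, n = 151.

n = 151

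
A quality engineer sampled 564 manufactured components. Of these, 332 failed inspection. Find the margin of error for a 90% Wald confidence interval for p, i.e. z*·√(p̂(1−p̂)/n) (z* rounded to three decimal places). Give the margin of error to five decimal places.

p̂ = 332/564 = 0.58865.
Standard error of p̂: √(0.242141/564) = √0.000429328 = 0.020720.
For 90% confidence, z* = 1.645.
Margin of error = z*·SE = 1.645 × 0.020720 = 0.03408.

ME = 0.03408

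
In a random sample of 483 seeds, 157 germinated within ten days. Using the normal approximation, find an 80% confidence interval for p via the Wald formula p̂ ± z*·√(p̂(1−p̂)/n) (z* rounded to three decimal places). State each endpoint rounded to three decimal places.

With x = 157 successes in n = 483, p̂ = 0.32505.
Standard error of p̂: √(0.219393/483) = √0.000454230 = 0.021313.
The 80% critical value is z* = 1.282.
Margin = 1.282·0.021313 = 0.02732.
Interval: 0.32505 ± 0.02732 → (0.298, 0.352).

(0.298, 0.352)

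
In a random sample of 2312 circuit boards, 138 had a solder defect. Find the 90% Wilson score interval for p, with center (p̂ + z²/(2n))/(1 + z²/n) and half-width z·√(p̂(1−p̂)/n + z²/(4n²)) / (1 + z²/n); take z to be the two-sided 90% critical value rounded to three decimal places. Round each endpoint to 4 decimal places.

p̂ = 138/2312 = 0.05969; z = 1.645, so z² = 2.706025.
Denominator 1 + z²/n = 1 + 2.706025/2312 = 1.001170.
Adjusted center: (0.05969 + z²/(2n))/1.001170 = 0.06020.
Radicand: p̂(1−p̂)/n + z²/(4n²) = 0.000024276 + 0.000000127 = 0.000024403.
Half-width = 1.645·√0.000024403/1.001170 = 0.00812.
So the interval runs from 0.0521 to 0.0683.

(0.0521, 0.0683)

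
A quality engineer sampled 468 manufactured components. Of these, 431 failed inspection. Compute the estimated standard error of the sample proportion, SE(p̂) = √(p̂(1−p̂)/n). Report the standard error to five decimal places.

Sample proportion p̂ = 431/468 = 0.92094.
p̂(1−p̂) = 0.92094·0.07906 = 0.072810.
Dividing by n and taking the root: √0.000155577 = 0.01247.

SE = 0.01247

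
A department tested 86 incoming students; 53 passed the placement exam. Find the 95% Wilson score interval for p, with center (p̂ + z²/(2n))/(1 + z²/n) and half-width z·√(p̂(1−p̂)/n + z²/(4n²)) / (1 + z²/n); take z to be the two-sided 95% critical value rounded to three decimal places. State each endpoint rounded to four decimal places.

p̂ = 53/86 = 0.61628; z = 1.960, so z² = 3.841600.
1 + z²/n = 1.044670.
Center = (0.61628 + 0.022335)/1.044670 = 0.61131.
Radicand: p̂(1−p̂)/n + z²/(4n²) = 0.002749758 + 0.000129854 = 0.002879612.
Half-width = z·√(radicand)/denom = 1.960·0.053662/1.044670 = 0.10068.
Interval: 0.61131 ± 0.10068 → (0.5106, 0.7120).

(0.5106, 0.7120)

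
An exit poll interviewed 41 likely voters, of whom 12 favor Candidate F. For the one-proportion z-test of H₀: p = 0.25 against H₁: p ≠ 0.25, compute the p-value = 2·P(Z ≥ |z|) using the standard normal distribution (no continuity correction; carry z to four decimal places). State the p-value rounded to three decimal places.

Sample proportion p̂ = 12/41 = 0.29268.
Null standard error: √(0.25·0.75/41) = √0.004573171 = 0.067625.
z = (p̂ − p₀)/SE = (12/41 − 0.25)/0.067625 ≈ 0.6312.
p-value = 2·P(Z ≥ |z|) with z = 0.6312 → 0.528.

p-value = 0.528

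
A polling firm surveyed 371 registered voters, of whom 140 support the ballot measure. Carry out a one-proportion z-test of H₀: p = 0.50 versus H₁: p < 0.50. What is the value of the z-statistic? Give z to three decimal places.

z = -4.724

With x = 140 successes in n = 371, p̂ = 0.37736.
Under H₀, SE = √(p₀(1−p₀)/n) = √(0.50·0.50/371) = √0.000673854 = 0.025959.
z = (0.37736 − 0.50)/0.025959 = -0.12264/0.025959 = -4.724.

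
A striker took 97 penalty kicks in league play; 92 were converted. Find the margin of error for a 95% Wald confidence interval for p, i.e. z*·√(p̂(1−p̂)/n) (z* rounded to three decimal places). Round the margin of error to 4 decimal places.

ME = 0.0440

Sample proportion p̂ = 92/97 = 0.94845.
Standard error of p̂: √(0.048889/97) = √0.000504014 = 0.022450.
The 95% critical value is z* = 1.960.
ME = 1.960·0.022450 = 0.0440.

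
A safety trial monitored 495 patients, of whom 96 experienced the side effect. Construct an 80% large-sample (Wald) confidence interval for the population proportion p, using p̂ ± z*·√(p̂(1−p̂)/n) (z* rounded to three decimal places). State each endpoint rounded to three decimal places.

The sample proportion is 96/495 = 0.19394.
SE = √(p̂(1−p̂)/n) = √(0.156327/495) = 0.017771.
The 80% critical value is z* = 1.282.
Margin = 1.282·0.017771 = 0.02278.
CI: 0.19394 ± 0.02278 = (0.171, 0.217).

(0.171, 0.217)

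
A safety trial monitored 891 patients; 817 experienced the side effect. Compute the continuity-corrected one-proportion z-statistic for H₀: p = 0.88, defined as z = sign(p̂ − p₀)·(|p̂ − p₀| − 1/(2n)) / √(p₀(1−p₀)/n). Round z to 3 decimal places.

The sample proportion is 817/891 = 0.91695. p̂ − p₀ = 0.036947.
Continuity correction 1/(2n) = 1/1782 = 0.000561.
Corrected numerator: |0.036947| − 0.000561 = 0.036386.
Under H₀, SE = √(p₀(1−p₀)/n) = √(0.88·0.12/891) = √0.000118519 = 0.010887.
z = (+)0.036386/0.010887 = 3.342.

z = 3.342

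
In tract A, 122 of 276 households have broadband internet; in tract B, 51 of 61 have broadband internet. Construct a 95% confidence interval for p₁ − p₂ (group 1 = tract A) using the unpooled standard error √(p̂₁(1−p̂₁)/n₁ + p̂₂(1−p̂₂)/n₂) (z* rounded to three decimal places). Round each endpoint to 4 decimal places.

(-0.5039, -0.2842)

p̂₁ = 122/276 = 0.44203, p̂₂ = 51/61 = 0.83607; p̂₁ − p̂₂ = -0.39404.
SE = √(0.000893621 + 0.002246884) = √0.003140505 = 0.056040.
For 95% confidence, z* = 1.960. Margin of error = 0.10984.
So the interval runs from -0.5039 to -0.2842.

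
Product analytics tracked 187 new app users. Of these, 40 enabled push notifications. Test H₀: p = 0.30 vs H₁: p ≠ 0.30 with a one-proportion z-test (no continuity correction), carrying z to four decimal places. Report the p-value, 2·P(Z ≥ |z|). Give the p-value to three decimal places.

The sample proportion is 40/187 = 0.21390.
Under H₀, SE = √(p₀(1−p₀)/n) = √(0.30·0.70/187) = √0.001122995 = 0.033511.
z = (p̂ − p₀)/SE = (40/187 − 0.30)/0.033511 ≈ -2.5692.
p-value = 2·P(Z ≥ |z|) with z = -2.5692 → 0.010.

p-value = 0.010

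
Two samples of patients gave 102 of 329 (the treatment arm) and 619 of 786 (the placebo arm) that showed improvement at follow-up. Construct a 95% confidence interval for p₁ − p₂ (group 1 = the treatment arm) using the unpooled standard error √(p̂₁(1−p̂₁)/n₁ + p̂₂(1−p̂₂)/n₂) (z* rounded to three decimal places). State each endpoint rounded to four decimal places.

(-0.5351, -0.4199)

p̂₁ = 102/329 = 0.31003, p̂₂ = 619/786 = 0.78753; p̂₁ − p̂₂ = -0.47750.
SE = √(0.000650187 + 0.000212882) = √0.000863069 = 0.029378.
z* = 1.960 at the 95% level. Margin = 1.960·0.029378 = 0.05758.
CI: -0.47750 ± 0.05758 = (-0.5351, -0.4199).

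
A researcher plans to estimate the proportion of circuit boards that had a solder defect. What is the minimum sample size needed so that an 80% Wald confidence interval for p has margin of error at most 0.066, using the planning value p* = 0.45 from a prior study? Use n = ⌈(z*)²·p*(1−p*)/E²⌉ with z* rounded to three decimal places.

n = 94

The 80% critical value is z* = 1.282.
p*(1−p*) = 0.45·0.55 = 0.2475.
(z*)²·p*(1−p*)/E² = 1.643524·0.2475/0.004356 = 93.382.
Rounding up, n = 94.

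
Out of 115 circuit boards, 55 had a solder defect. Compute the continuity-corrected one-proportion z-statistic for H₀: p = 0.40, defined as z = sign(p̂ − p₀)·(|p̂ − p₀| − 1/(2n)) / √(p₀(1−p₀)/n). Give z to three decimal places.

z = 1.618

The sample proportion is 55/115 = 0.47826. p̂ − p₀ = 0.078261.
1/(2n) = 0.004348.
Corrected numerator: |0.078261| − 0.004348 = 0.073913.
Under H₀, SE = √(p₀(1−p₀)/n) = √(0.40·0.60/115) = √0.002086957 = 0.045683.
z = +0.073913/0.045683 = 1.618.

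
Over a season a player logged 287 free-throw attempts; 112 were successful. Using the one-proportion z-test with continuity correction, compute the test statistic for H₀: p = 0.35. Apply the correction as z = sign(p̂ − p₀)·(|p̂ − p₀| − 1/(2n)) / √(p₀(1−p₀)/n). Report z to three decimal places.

The sample proportion is 112/287 = 0.39024. p̂ − p₀ = 0.040244.
Continuity correction 1/(2n) = 1/574 = 0.001742.
Corrected numerator: |0.040244| − 0.001742 = 0.038502.
SE₀ = √(0.35·0.65/287) = 0.028155.
z = +0.038502/0.028155 = 1.368.

z = 1.368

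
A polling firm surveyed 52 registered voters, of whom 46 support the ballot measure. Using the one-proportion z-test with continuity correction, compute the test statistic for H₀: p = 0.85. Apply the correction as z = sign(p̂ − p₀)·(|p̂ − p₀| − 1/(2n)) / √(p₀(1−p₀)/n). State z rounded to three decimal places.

The sample proportion is 46/52 = 0.88462. p̂ − p₀ = 0.034615.
Continuity correction 1/(2n) = 1/104 = 0.009615.
Corrected numerator: |0.034615| − 0.009615 = 0.025000.
Null standard error: √(0.85·0.15/52) = √0.002451923 = 0.049517.
z = +0.025000/0.049517 = 0.505.

z = 0.505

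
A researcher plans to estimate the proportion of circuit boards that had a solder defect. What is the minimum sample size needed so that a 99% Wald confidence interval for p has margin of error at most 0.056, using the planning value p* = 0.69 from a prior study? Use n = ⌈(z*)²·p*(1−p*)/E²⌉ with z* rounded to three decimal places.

n = 453

z* = 2.576 at the 99% level.
p*(1−p*) = 0.69·0.31 = 0.2139.
Required n before rounding: 6.635776 × 0.2139 / 0.056² = 452.612.
Rounding up, n = 453.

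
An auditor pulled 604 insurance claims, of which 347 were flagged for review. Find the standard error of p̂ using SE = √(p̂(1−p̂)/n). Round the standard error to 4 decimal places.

SE = 0.0201

p̂ = 347/604 = 0.57450.
p̂(1−p̂) = 0.57450·0.42550 = 0.244450.
SE = √(0.244450/604) = √0.000404719 = 0.0201.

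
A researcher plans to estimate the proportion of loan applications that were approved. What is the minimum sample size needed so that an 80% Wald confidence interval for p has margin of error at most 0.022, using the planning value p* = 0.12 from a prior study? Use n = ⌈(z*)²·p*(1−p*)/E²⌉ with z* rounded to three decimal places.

The 80% critical value is z* = 1.282.
p*(1−p*) = 0.12·0.88 = 0.1056.
(z*)²·p*(1−p*)/E² = 1.643524·0.1056/0.000484 = 358.587.
⌈358.587⌉ = 359.

n = 359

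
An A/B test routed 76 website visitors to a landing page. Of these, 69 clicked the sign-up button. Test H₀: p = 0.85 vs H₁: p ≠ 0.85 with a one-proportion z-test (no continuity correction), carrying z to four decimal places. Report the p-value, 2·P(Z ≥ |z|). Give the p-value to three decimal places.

p-value = 0.158

The sample proportion is 69/76 = 0.90789.
Null standard error: √(0.85·0.15/76) = √0.001677632 = 0.040959.
z = (p̂ − p₀)/SE = (69/76 − 0.85)/0.040959 ≈ 1.4135.
From the standard normal, 2·P(Z ≥ |z|) = 0.158.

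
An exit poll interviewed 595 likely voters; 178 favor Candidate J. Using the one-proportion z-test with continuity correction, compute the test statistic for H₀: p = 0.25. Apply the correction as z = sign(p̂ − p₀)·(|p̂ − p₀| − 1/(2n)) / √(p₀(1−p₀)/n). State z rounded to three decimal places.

z = 2.722

The sample proportion is 178/595 = 0.29916. p̂ − p₀ = 0.049160.
Continuity correction 1/(2n) = 1/1190 = 0.000840.
Corrected numerator: |0.049160| − 0.000840 = 0.048320.
Under H₀, SE = √(p₀(1−p₀)/n) = √(0.25·0.75/595) = √0.000315126 = 0.017752.
z = (+)0.048320/0.017752 = 2.722.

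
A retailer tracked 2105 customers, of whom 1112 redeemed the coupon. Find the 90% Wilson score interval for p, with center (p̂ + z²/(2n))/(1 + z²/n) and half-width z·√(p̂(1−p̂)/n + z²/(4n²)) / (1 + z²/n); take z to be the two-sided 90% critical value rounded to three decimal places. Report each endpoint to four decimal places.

p̂ = 1112/2105 = 0.52827; z = 1.645, so z² = 2.706025.
Denominator 1 + z²/n = 1 + 2.706025/2105 = 1.001286.
Center = (0.52827 + 0.000643)/1.001286 = 0.52823.
Radicand: p̂(1−p̂)/n + z²/(4n²) = 0.000118385 + 0.000000153 = 0.000118538.
Half-width = 1.645·√0.000118538/1.001286 = 0.01789.
CI: 0.52823 ± 0.01789 = (0.5103, 0.5461).

(0.5103, 0.5461)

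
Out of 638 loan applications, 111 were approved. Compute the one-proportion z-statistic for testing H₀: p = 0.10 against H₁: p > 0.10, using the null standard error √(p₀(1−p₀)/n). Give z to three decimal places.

z = 6.229

p̂ = 111/638 = 0.17398.
Under H₀, SE = √(p₀(1−p₀)/n) = √(0.10·0.90/638) = √0.000141066 = 0.011877.
z = (0.17398 − 0.10)/0.011877 = 0.07398/0.011877 = 6.229.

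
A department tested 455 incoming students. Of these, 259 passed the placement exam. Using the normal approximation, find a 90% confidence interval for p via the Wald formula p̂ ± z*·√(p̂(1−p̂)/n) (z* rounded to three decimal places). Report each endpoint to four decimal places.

p̂ = 259/455 = 0.56923.
Standard error of p̂: √(0.245207/455) = √0.000538917 = 0.023215.
z* = 1.645 at the 90% level.
Margin of error: 1.645 × 0.023215 = 0.03819.
So the interval runs from 0.5310 to 0.6074.

(0.5310, 0.6074)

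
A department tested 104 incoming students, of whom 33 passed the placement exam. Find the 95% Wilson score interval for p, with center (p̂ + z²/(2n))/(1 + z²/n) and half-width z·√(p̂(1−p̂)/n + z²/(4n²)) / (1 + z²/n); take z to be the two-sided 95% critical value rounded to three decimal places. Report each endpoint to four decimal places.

Here p̂ = 33/104 = 0.31731 and z = 1.960 (z² = 3.841600).
1 + z²/n = 1.036938.
Center = (0.31731 + 0.018469)/1.036938 = 0.32382.
Radicand: p̂(1−p̂)/n + z²/(4n²) = 0.002082918 + 0.000088794 = 0.002171712.
Half-width = z·√(radicand)/denom = 1.960·0.046602/1.036938 = 0.08809.
CI: 0.32382 ± 0.08809 = (0.2357, 0.4119).

(0.2357, 0.4119)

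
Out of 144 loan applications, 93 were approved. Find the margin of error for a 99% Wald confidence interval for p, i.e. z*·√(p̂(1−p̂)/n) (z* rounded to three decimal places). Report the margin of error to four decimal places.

The sample proportion is 93/144 = 0.64583.
Standard error of p̂: √(0.228733/144) = √0.001588421 = 0.039855.
z* = 2.576 at the 99% level.
So ME = 0.1027.

ME = 0.1027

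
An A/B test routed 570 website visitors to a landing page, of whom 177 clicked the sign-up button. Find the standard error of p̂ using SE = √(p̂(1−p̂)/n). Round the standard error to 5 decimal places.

With x = 177 successes in n = 570, p̂ = 0.31053.
p̂(1−p̂) = 0.214101.
SE = √(0.214101/570) = 0.01938.

SE = 0.01938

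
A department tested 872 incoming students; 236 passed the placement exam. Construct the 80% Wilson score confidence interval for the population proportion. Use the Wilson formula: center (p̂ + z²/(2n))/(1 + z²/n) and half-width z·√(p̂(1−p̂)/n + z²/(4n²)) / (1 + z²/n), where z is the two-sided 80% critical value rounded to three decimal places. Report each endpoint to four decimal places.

(0.2518, 0.2903)

p̂ = 236/872 = 0.27064; z = 1.282, so z² = 1.643524.
1 + z²/n = 1.001885.
Adjusted center: (0.27064 + z²/(2n))/1.001885 = 0.27107.
Radicand: p̂(1−p̂)/n + z²/(4n²) = 0.000226370 + 0.000000540 = 0.000226910.
Half-width = z·√(radicand)/denom = 1.282·0.015064/1.001885 = 0.01928.
So the interval runs from 0.2518 to 0.2903.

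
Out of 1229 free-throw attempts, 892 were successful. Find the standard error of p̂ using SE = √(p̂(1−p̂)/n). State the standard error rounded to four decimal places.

SE = 0.0127

p̂ = 892/1229 = 0.72579.
p̂(1−p̂) = 0.199019.
SE = √(0.199019/1229) = √0.000161936 = 0.0127.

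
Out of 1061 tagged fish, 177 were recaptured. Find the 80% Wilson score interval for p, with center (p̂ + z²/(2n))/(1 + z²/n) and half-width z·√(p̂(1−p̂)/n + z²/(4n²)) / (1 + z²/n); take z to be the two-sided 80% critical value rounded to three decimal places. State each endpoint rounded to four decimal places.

(0.1527, 0.1820)

p̂ = 177/1061 = 0.16682; z = 1.282, so z² = 1.643524.
Denominator 1 + z²/n = 1 + 1.643524/1061 = 1.001549.
Center = (0.16682 + 0.000775)/1.001549 = 0.16734.
Radicand: p̂(1−p̂)/n + z²/(4n²) = 0.000131002 + 0.000000365 = 0.000131367.
Half-width = 1.282·√0.000131367/1.001549 = 0.01467.
So the interval runs from 0.1527 to 0.1820.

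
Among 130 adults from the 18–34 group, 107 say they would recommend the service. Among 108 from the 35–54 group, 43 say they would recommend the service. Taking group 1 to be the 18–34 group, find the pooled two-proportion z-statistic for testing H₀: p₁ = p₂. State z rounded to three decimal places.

z = 6.761

Sample proportions: p̂₁ = 107/130 = 0.82308 and p̂₂ = 43/108 = 0.39815.
Pooling: p̂ = 150/238 = 0.63025.
Pooled SE = √[0.2330344·0.01695157] ≈ 0.062851.
z = (p̂₁ − p̂₂)/SE = (0.82308 − 0.39815)/0.062851 = 0.42493/0.062851 = 6.761.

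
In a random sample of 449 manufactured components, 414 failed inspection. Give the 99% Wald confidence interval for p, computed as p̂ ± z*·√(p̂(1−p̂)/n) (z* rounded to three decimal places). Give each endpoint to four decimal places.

Sample proportion p̂ = 414/449 = 0.92205.
SE = √(p̂(1−p̂)/n) = √(0.071875/449) = 0.012652.
z* = 2.576 at the 99% level.
Margin of error: 2.576 × 0.012652 = 0.03259.
So the interval runs from 0.8895 to 0.9546.

(0.8895, 0.9546)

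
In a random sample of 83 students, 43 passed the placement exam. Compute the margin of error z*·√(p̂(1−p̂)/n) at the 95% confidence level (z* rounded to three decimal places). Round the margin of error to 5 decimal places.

The sample proportion is 43/83 = 0.51807.
SE = √(p̂(1−p̂)/n) = √(0.249673/83) = 0.054846.
The 95% critical value is z* = 1.960.
ME = 1.960·0.054846 = 0.10750.

ME = 0.10750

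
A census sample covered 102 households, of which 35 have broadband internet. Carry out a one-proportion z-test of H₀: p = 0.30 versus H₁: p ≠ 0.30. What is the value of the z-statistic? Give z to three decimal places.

z = 0.951

With x = 35 successes in n = 102, p̂ = 0.34314.
Under H₀, SE = √(p₀(1−p₀)/n) = √(0.30·0.70/102) = √0.002058824 = 0.045374.
Test statistic: z = 0.04314/0.045374 = 0.951.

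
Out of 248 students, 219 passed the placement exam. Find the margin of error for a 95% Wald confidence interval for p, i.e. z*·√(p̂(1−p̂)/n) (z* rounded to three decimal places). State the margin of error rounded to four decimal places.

Sample proportion p̂ = 219/248 = 0.88306.
Standard error of p̂: √(0.103262/248) = √0.000416377 = 0.020405.
For 95% confidence, z* = 1.960.
So ME = 0.0400.

ME = 0.0400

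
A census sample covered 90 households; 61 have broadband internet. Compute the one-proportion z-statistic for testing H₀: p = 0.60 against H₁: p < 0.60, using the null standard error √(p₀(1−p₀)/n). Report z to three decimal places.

z = 1.506

With x = 61 successes in n = 90, p̂ = 0.67778.
SE₀ = √(0.60·0.40/90) = 0.051640.
z = (p̂ − p₀)/SE = (0.67778 − 0.60)/0.051640 = 1.506.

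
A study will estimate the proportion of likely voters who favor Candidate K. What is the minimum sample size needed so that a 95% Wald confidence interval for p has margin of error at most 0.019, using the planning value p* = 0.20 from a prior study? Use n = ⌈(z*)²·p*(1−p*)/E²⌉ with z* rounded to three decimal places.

n = 1703

z* = 1.960 at the 95% level.
p*(1−p*) = 0.1600.
(z*)²·p*(1−p*)/E² = 3.841600·0.1600/0.000361 = 1702.648.
Rounding up, n = 1703.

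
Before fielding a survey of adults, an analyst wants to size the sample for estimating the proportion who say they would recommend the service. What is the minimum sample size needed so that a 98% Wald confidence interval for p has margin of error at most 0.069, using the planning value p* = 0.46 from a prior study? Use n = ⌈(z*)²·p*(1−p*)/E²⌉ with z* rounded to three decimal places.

n = 283

For 98% confidence, z* = 2.326.
p*(1−p*) = 0.46·0.54 = 0.2484.
Required n before rounding: 5.410276 × 0.2484 / 0.069² = 282.275.
⌈282.275⌉ = 283.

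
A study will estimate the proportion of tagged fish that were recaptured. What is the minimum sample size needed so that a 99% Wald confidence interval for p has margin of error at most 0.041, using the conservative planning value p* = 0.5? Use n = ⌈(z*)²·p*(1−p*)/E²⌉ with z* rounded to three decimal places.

The 99% critical value is z* = 2.576.
p*(1−p*) = 0.2500.
(z*)²·p*(1−p*)/E² = 6.635776·0.2500/0.001681 = 986.879.
⌈986.879⌉ = 987.

n = 987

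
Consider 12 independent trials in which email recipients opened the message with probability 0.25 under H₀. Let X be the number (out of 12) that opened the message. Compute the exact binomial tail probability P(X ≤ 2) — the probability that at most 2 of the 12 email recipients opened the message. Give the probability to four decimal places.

P = 0.3907

X is binomial with n = 12 and p = 0.25.
P(X ≤ 2) = C(12,0)·0.25^0·0.75^12 + C(12,1)·0.25^1·0.75^11 + C(12,2)·0.25^2·0.75^10.
= 0.031676 + 0.126705 + 0.232293 = 0.3907.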